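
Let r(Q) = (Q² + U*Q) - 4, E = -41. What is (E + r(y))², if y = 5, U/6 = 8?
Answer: 48400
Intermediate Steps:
U = 48 (U = 6*8 = 48)
r(Q) = -4 + Q² + 48*Q (r(Q) = (Q² + 48*Q) - 4 = -4 + Q² + 48*Q)
(E + r(y))² = (-41 + (-4 + 5² + 48*5))² = (-41 + (-4 + 25 + 240))² = (-41 + 261)² = 220² = 48400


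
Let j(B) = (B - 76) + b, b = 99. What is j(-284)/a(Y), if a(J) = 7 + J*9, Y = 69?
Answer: -261/628 ≈ -0.41561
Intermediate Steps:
a(J) = 7 + 9*J
j(B) = 23 + B (j(B) = (B - 76) + 99 = (-76 + B) + 99 = 23 + B)
j(-284)/a(Y) = (23 - 284)/(7 + 9*69) = -261/(7 + 621) = -261/628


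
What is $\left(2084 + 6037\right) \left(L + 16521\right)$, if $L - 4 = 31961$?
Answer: $393754806$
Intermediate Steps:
$L = 31965$ ($L = 4 + 31961 = 31965$)
$\left(2084 + 6037\right) \left(L + 16521\right) = \left(2084 + 6037\right) \left(31965 + 16521\right) = 8121 \cdot 48486 = 393754806$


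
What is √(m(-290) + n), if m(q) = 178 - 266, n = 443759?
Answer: √443671 ≈ 666.09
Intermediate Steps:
m(q) = -88
√(m(-290) + n) = √(-88 + 443759) = √443671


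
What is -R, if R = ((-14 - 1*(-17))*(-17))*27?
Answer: 1377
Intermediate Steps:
R = -1377 (R = ((-14 + 17)*(-17))*27 = (3*(-17))*27 = -51*27 = -1377)
-R = -1*(-1377) = 1377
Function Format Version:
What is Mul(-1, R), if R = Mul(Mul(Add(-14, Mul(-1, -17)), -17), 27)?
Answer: 1377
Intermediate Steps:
R = -1377 (R = Mul(Mul(Add(-14, 17), -17), 27) = Mul(Mul(3, -17), 27) = Mul(-51, 27) = -1377)
Mul(-1, R) = Mul(-1, -1377) = 1377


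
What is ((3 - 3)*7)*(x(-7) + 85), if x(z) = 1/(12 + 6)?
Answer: 0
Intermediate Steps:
x(z) = 1/18
((3 - 3)*7)*(x(-7) + 85) = ((3 - 3)*7)*(1/18 + 85) = (0*7)*(1531/18) = 0*(1531/18) = 0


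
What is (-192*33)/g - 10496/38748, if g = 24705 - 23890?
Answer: -63515392/7894905 ≈ -8.0451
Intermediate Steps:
g = 815
(-192*33)/g - 10496/38748 = -192*33/815 - 10496/38748 = -6336*1/815 - 10496*1/38748 = -6336/815 - 2624/9687 = -63515392/7894905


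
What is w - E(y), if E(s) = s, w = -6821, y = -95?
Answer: -6726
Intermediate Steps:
w - E(y) = -6821 - 1*(-95) = -6821 + 95 = -6726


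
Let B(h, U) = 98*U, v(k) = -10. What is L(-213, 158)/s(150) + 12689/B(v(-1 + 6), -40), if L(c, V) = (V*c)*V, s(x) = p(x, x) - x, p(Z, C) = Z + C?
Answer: -694861493/19600 ≈ -35452.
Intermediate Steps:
p(Z, C) = C + Z
s(x) = x (s(x) = (x + x) - x = 2*x - x = x)
L(c, V) = c*V**2
L(-213, 158)/s(150) + 12689/B(v(-1 + 6), -40) = -213*158**2/150 + 12689/((98*(-40))) = -213*24964*(1/150) + 12689/(-3920) = -5317332*1/150 + 12689*(-1/3920) = -886222/25 - 12689/3920 = -694861493/19600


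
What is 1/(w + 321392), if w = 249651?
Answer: 1/571043 ≈ 1.7512e-6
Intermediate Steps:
1/(w + 321392) = 1/(249651 + 321392) = 1/571043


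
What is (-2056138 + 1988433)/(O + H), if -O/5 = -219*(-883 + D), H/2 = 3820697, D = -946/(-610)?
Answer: -4130005/407248636 ≈ -0.010141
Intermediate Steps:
D = 473/305 (D = -946*(-1/610) = 473/305 ≈ 1.5508)
H = 7641394 (H = 2*3820697 = 7641394)
O = -58876398/61 (O = -(-5)*219*(-883 + 473/305) = -(-5)*219*(-268842/305) = -(-5)*(-58876398)/305 = -5*58876398/305 = -58876398/61 ≈ -9.6519e+5)
(-2056138 + 1988433)/(O + H) = (-2056138 + 1988433)/(-58876398/61 + 7641394) = -67705/407248636/61 = -67705*61/407248636 = -4130005/407248636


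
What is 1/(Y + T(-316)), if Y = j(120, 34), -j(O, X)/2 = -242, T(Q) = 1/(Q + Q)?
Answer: 632/305887 ≈ 0.0020661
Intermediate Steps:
T(Q) = 1/(2*Q)
j(O, X) = 484 (j(O, X) = -2*(-242) = 484)
Y = 484
1/(Y + T(-316)) = 1/(484 + (½)/(-316)) = 1/(484 + (½)*(-1/316)) = 1/(484 - 1/632) = 1/(305887/632) = 632/305887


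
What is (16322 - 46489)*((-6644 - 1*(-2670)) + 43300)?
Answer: -1186347442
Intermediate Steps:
(16322 - 46489)*((-6644 - 1*(-2670)) + 43300) = -30167*((-6644 + 2670) + 43300) = -30167*(-3974 + 43300) = -30167*39326 = -1186347442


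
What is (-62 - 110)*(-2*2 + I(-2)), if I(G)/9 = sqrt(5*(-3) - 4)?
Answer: 688 - 1548*I*sqrt(19) ≈ 688.0 - 6747.6*I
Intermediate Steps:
I(G) = 9*I*sqrt(19) (I(G) = 9*sqrt(5*(-3) - 4) = 9*sqrt(-15 - 4) = 9*sqrt(-19) = 9*(I*sqrt(19)) = 9*I*sqrt(19))
(-62 - 110)*(-2*2 + I(-2)) = (-62 - 110)*(-2*2 + 9*I*sqrt(19)) = -172*(-4 + 9*I*sqrt(19)) = 688 - 1548*I*sqrt(19)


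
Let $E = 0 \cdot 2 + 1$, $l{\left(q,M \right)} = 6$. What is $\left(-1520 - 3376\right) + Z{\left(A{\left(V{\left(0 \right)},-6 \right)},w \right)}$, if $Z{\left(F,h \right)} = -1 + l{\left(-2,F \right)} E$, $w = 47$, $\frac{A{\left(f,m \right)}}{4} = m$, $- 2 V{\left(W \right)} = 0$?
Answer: $-4891$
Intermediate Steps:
$V{\left(W \right)} = 0$ ($V{\left(W \right)} = \left(- \frac{1}{2}\right) 0 = 0$)
$A{\left(f,m \right)} = 4 m$
$E = 1$ ($E = 0 + 1 = 1$)
$Z{\left(F,h \right)} = 5$ ($Z{\left(F,h \right)} = -1 + 6 \cdot 1 = -1 + 6 = 5$)
$\left(-1520 - 3376\right) + Z{\left(A{\left(V{\left(0 \right)},-6 \right)},w \right)} = \left(-1520 - 3376\right) + 5 = -4896 + 5 = -4891$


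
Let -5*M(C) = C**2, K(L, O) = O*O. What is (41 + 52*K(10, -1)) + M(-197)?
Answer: -38344/5 ≈ -7668.8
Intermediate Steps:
K(L, O) = O**2
M(C) = -C**2/5
(41 + 52*K(10, -1)) + M(-197) = (41 + 52*(-1)**2) - 1/5*(-197)**2 = (41 + 52*1) - 1/5*38809 = (41 + 52) - 38809/5 = 93 - 38809/5 = -38344/5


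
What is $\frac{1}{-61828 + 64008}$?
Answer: $\frac{1}{2180} \approx 0.00045872$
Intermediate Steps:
$\frac{1}{-61828 + 64008} = \frac{1}{2180}$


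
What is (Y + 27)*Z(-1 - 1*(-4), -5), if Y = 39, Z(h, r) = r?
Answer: -330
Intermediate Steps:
(Y + 27)*Z(-1 - 1*(-4), -5) = (39 + 27)*(-5) = 66*(-5) = -330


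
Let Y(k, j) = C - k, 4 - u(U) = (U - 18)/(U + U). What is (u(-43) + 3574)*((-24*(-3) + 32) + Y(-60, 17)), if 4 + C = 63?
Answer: 68605281/86 ≈ 7.9774e+5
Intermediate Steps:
C = 59 (C = -4 + 63 = 59)
u(U) = 4 - (-18 + U)/(2*U) (u(U) = 4 - (U - 18)/(U + U) = 4 - (-18 + U)/(2*U))
Y(k, j) = 59 - k
(u(-43) + 3574)*((-24*(-3) + 32) + Y(-60, 17)) = ((7/2 + 9/(-43)) + 3574)*((-24*(-3) + 32) + (59 - 1*(-60))) = ((7/2 + 9*(-1/43)) + 3574)*((72 + 32) + (59 + 60)) = ((7/2 - 9/43) + 3574)*(104 + 119) = (283/86 + 3574)*223 = (307647/86)*223 = 68605281/86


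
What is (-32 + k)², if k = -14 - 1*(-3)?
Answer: 1849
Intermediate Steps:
k = -11 (k = -14 + 3 = -11)
(-32 + k)² = (-32 - 11)² = (-43)² = 1849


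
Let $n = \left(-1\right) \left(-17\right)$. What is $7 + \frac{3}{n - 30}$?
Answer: $\frac{88}{13} \approx 6.7692$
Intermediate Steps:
$n = 17$
$7 + \frac{3}{n - 30} = 7 + \frac{3}{17 - 30} = 7 + \frac{3}{-13} = 7 + 3 \left(- \frac{1}{13}\right) = 7 - \frac{3}{13} = \frac{88}{13}$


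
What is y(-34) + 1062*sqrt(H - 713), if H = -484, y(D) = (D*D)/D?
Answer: -34 + 3186*I*sqrt(133) ≈ -34.0 + 36743.0*I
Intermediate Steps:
y(D) = D (y(D) = D**2/D = D)
y(-34) + 1062*sqrt(H - 713) = -34 + 1062*sqrt(-484 - 713) = -34 + 1062*sqrt(-1197) = -34 + 1062*(3*I*sqrt(133)) = -34 + 3186*I*sqrt(133)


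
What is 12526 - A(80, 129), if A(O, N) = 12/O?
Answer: 250517/20 ≈ 12526.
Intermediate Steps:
12526 - A(80, 129) = 12526 - 12/80 = 12526 - 1*3/20 = 12526 - 3/20 = 250517/20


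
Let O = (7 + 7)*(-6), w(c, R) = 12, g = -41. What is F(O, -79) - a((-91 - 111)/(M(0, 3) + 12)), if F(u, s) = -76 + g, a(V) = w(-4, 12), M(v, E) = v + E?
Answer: -129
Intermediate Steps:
M(v, E) = E + v
a(V) = 12
O = -84 (O = 14*(-6) = -84)
F(u, s) = -117 (F(u, s) = -76 - 41 = -117)
F(O, -79) - a((-91 - 111)/(M(0, 3) + 12)) = -117 - 1*12 = -117 - 12 = -129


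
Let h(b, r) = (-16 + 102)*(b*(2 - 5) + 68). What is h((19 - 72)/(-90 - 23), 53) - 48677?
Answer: -4853351/113 ≈ -42950.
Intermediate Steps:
h(b, r) = 5848 - 258*b (h(b, r) = 86*(b*(-3) + 68) = 86*(-3*b + 68) = 86*(68 - 3*b) = 5848 - 258*b)
h((19 - 72)/(-90 - 23), 53) - 48677 = (5848 - 258*(19 - 72)/(-90 - 23)) - 48677 = (5848 - (-13674)/(-113)) - 48677 = (5848 - (-13674)*(-1)/113) - 48677 = (5848 - 258*53/113) - 48677 = (5848 - 13674/113) - 48677 = 647150/113 - 48677 = -4853351/113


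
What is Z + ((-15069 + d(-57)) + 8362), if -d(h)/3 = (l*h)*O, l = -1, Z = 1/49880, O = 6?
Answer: -385722039/49880 ≈ -7733.0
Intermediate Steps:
Z = 1/49880 ≈ 2.0048e-5
d(h) = 18*h (d(h) = -3*(-h)*6 = -(-18)*h = 18*h)
Z + ((-15069 + d(-57)) + 8362) = 1/49880 + ((-15069 + 18*(-57)) + 8362) = 1/49880 + ((-15069 - 1026) + 8362) = 1/49880 + (-16095 + 8362) = 1/49880 - 7733 = -385722039/49880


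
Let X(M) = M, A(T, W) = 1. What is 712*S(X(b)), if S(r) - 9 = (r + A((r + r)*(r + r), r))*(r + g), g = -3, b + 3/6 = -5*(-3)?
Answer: 133322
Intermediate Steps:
b = 29/2 (b = -½ - 5*(-3) = -½ + 15 = 29/2 ≈ 14.500)
S(r) = 9 + (1 + r)*(-3 + r) (S(r) = 9 + (r + 1)*(r - 3) = 9 + (1 + r)*(-3 + r))
712*S(X(b)) = 712*(6 + (29/2)² - 2*29/2) = 712*(6 + 841/4 - 29) = 712*(749/4) = 133322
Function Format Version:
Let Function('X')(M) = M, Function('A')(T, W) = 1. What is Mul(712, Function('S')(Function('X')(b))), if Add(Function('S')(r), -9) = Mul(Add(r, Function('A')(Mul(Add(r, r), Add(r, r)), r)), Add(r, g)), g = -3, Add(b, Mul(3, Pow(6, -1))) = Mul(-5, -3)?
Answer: 133322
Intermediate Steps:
b = Rational(29, 2) (b = Add(Rational(-1, 2), Mul(-5, -3)) = Add(Rational(-1, 2), 15) = Rational(29, 2) ≈ 14.500)
Function('S')(r) = Add(9, Mul(Add(1, r), Add(-3, r))) (Function('S')(r) = Add(9, Mul(Add(r, 1), Add(r, -3))) = Add(9, Mul(Add(1, r), Add(-3, r))))
Mul(712, Function('S')(Function('X')(b))) = Mul(712, Add(6, Pow(Rational(29, 2), 2), Mul(-2, Rational(29, 2)))) = Mul(712, Add(6, Rational(841, 4), -29)) = Mul(712, Rational(749, 4)) = 133322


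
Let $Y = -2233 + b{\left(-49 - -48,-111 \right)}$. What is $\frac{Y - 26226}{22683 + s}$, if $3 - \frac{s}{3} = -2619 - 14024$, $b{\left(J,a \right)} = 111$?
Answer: $- \frac{28348}{72621} \approx -0.39036$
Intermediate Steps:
$s = 49938$ ($s = 9 - 3 \left(-2619 - 14024\right) = 9 - -49929 = 9 + 49929 = 49938$)
$Y = -2122$ ($Y = -2233 + 111 = -2122$)
$\frac{Y - 26226}{22683 + s} = \frac{-2122 - 26226}{22683 + 49938} = - \frac{28348}{72621}$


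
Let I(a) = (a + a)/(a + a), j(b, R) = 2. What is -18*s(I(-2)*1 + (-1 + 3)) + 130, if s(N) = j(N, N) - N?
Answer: 148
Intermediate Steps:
I(a) = 1 (I(a) = (2*a)/((2*a)) = (2*a)*(1/(2*a)) = 1)
s(N) = 2 - N
-18*s(I(-2)*1 + (-1 + 3)) + 130 = -18*(2 - (1*1 + (-1 + 3))) + 130 = -18*(2 - (1 + 2)) + 130 = -18*(2 - 1*3) + 130 = -18*(2 - 3) + 130 = -18*(-1) + 130 = 18 + 130 = 148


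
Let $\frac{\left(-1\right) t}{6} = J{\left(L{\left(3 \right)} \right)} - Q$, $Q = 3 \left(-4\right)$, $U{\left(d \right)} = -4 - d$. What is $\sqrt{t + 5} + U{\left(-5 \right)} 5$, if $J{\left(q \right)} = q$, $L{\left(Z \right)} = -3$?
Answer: $5 + 7 i \approx 5.0 + 7.0 i$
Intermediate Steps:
$Q = -12$
$t = -54$ ($t = - 6 \left(-3 - -12\right) = - 6 \left(-3 + 12\right) = \left(-6\right) 9 = -54$)
$\sqrt{t + 5} + U{\left(-5 \right)} 5 = \sqrt{-54 + 5} + \left(-4 - -5\right) 5 = \sqrt{-49} + \left(-4 + 5\right) 5 = 7 i + 1 \cdot 5 = 7 i + 5 = 5 + 7 i$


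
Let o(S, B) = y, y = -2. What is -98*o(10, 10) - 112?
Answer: 84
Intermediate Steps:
o(S, B) = -2
-98*o(10, 10) - 112 = -98*(-2) - 112 = 196 - 112 = 84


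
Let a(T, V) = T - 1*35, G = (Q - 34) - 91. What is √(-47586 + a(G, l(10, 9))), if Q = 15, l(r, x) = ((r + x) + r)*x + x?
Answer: I*√47731 ≈ 218.47*I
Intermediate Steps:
l(r, x) = x + x*(x + 2*r) (l(r, x) = (x + 2*r)*x + x = x*(x + 2*r) + x = x + x*(x + 2*r))
G = -110 (G = (15 - 34) - 91 = -19 - 91 = -110)
a(T, V) = -35 + T (a(T, V) = T - 35 = -35 + T)
√(-47586 + a(G, l(10, 9))) = √(-47586 + (-35 - 110)) = √(-47586 - 145) = √(-47731) = I*√47731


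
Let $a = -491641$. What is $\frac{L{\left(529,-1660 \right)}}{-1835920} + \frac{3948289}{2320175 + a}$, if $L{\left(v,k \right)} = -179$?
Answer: $\frac{3624535024233}{1678521070640} \approx 2.1594$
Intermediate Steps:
$\frac{L{\left(529,-1660 \right)}}{-1835920} + \frac{3948289}{2320175 + a} = - \frac{179}{-1835920} + \frac{3948289}{2320175 - 491641} = \left(-179\right) \left(- \frac{1}{1835920}\right) + \frac{3948289}{1828534} = \frac{179}{1835920} + 3948289 \cdot \frac{1}{1828534} = \frac{179}{1835920} + \frac{3948289}{1828534} = \frac{3624535024233}{1678521070640}$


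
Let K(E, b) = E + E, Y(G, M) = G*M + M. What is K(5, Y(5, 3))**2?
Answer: 100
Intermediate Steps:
Y(G, M) = M + G*M
K(E, b) = 2*E
K(5, Y(5, 3))**2 = (2*5)**2 = 10**2 = 100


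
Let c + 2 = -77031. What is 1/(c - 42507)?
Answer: -1/119540 ≈ -8.3654e-6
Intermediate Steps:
c = -77033 (c = -2 - 77031 = -77033)
1/(c - 42507) = 1/(-77033 - 42507) = 1/(-119540) = -1/119540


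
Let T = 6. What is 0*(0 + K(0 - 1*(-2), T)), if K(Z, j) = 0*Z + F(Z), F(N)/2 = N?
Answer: 0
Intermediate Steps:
F(N) = 2*N
K(Z, j) = 2*Z (K(Z, j) = 0*Z + 2*Z = 0 + 2*Z = 2*Z)
0*(0 + K(0 - 1*(-2), T)) = 0*(0 + 2*(0 - 1*(-2))) = 0*(0 + 2*(0 + 2)) = 0*(0 + 2*2) = 0*(0 + 4) = 0*4 = 0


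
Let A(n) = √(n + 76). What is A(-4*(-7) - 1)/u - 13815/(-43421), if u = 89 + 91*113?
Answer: 13815/43421 + √103/10372 ≈ 0.31914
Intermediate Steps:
u = 10372 (u = 89 + 10283 = 10372)
A(n) = √(76 + n)
A(-4*(-7) - 1)/u - 13815/(-43421) = √(76 + (-4*(-7) - 1))/10372 - 13815/(-43421) = √(76 + (28 - 1))*(1/10372) - 13815*(-1/43421) = √(76 + 27)*(1/10372) + 13815/43421 = √103*(1/10372) + 13815/43421 = √103/10372 + 13815/43421 = 13815/43421 + √103/10372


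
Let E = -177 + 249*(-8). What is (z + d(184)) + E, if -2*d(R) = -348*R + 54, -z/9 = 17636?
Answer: -128904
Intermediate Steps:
z = -158724 (z = -9*17636 = -158724)
E = -2169 (E = -177 - 1992 = -2169)
d(R) = -27 + 174*R (d(R) = -(-348*R + 54)/2 = -(54 - 348*R)/2 = -27 + 174*R)
(z + d(184)) + E = (-158724 + (-27 + 174*184)) - 2169 = (-158724 + (-27 + 32016)) - 2169 = (-158724 + 31989) - 2169 = -126735 - 2169 = -128904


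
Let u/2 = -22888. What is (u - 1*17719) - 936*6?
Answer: -69111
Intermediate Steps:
u = -45776 (u = 2*(-22888) = -45776)
(u - 1*17719) - 936*6 = (-45776 - 1*17719) - 936*6 = (-45776 - 17719) - 5616 = -63495 - 5616 = -69111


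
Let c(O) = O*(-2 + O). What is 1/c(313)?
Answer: 1/97343 ≈ 1.0273e-5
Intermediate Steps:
1/c(313) = 1/(313*(-2 + 313)) = 1/(313*311) = 1/97343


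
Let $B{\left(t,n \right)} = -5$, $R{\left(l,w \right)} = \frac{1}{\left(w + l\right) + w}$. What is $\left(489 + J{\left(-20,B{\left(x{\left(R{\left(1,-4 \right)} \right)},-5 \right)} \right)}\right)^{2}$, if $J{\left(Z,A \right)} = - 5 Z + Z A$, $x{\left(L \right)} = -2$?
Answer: $474721$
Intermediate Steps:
$R{\left(l,w \right)} = \frac{1}{l + 2 w}$ ($R{\left(l,w \right)} = \frac{1}{\left(l + w\right) + w} = \frac{1}{l + 2 w}$)
$J{\left(Z,A \right)} = - 5 Z + A Z$
$\left(489 + J{\left(-20,B{\left(x{\left(R{\left(1,-4 \right)} \right)},-5 \right)} \right)}\right)^{2} = \left(489 - 20 \left(-5 - 5\right)\right)^{2} = \left(489 - -200\right)^{2} = \left(489 + 200\right)^{2} = 689^{2} = 474721$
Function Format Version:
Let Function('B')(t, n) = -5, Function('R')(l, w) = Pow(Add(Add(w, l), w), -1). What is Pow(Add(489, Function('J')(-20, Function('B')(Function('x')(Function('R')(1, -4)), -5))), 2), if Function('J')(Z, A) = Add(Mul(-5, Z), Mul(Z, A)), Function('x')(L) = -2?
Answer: 474721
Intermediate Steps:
Function('R')(l, w) = Pow(Add(l, Mul(2, w)), -1) (Function('R')(l, w) = Pow(Add(Add(l, w), w), -1) = Pow(Add(l, Mul(2, w)), -1))
Function('J')(Z, A) = Add(Mul(-5, Z), Mul(A, Z))
Pow(Add(489, Function('J')(-20, Function('B')(Function('x')(Function('R')(1, -4)), -5))), 2) = Pow(Add(489, Mul(-20, Add(-5, -5))), 2) = Pow(Add(489, Mul(-20, -10)), 2) = Pow(Add(489, 200), 2) = Pow(689, 2) = 474721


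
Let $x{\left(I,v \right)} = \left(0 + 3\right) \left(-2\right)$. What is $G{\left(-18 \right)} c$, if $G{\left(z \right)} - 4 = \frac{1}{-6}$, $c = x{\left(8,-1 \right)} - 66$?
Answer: $-276$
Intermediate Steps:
$x{\left(I,v \right)} = -6$ ($x{\left(I,v \right)} = 3 \left(-2\right) = -6$)
$c = -72$ ($c = -6 - 66 = -72$)
$G{\left(z \right)} = \frac{23}{6}$ ($G{\left(z \right)} = 4 + \frac{1}{-6} = 4 - \frac{1}{6} = \frac{23}{6}$)
$G{\left(-18 \right)} c = \frac{23}{6} \left(-72\right) = -276$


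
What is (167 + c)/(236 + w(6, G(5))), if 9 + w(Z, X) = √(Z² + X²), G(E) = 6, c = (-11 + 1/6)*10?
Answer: 39952/154371 - 352*√2/51457 ≈ 0.24913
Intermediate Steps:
c = -325/3 (c = (-11 + ⅙)*10 = -65/6*10 = -325/3 ≈ -108.33)
w(Z, X) = -9 + √(X² + Z²) (w(Z, X) = -9 + √(Z² + X²) = -9 + √(X² + Z²))
(167 + c)/(236 + w(6, G(5))) = (167 - 325/3)/(236 + (-9 + √(6² + 6²))) = 176/(3*(236 + (-9 + √(36 + 36)))) = 176/(3*(236 + (-9 + √72))) = 176/(3*(236 + (-9 + 6*√2))) = 176/(3*(227 + 6*√2))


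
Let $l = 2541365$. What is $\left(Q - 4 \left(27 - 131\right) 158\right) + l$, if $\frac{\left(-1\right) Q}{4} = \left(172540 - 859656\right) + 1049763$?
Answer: $1156505$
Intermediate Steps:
$Q = -1450588$ ($Q = - 4 \left(\left(172540 - 859656\right) + 1049763\right) = - 4 \left(-687116 + 1049763\right) = \left(-4\right) 362647 = -1450588$)
$\left(Q - 4 \left(27 - 131\right) 158\right) + l = \left(-1450588 - 4 \left(27 - 131\right) 158\right) + 2541365 = \left(-1450588 - 4 \left(\left(-104\right) 158\right)\right) + 2541365 = \left(-1450588 - -65728\right) + 2541365 = \left(-1450588 + 65728\right) + 2541365 = -1384860 + 2541365 = 1156505$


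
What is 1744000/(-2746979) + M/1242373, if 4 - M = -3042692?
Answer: 6191523503384/3412772541167 ≈ 1.8142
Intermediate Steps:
M = 3042696 (M = 4 - 1*(-3042692) = 4 + 3042692 = 3042696)
1744000/(-2746979) + M/1242373 = 1744000/(-2746979) + 3042696/1242373 = 1744000*(-1/2746979) + 3042696*(1/1242373) = -1744000/2746979 + 3042696/1242373 = 6191523503384/3412772541167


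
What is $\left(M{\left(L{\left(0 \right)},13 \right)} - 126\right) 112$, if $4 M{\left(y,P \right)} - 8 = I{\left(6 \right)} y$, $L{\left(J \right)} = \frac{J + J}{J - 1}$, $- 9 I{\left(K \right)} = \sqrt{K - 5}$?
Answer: $-13888$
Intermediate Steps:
$I{\left(K \right)} = - \frac{\sqrt{-5 + K}}{9}$ ($I{\left(K \right)} = - \frac{\sqrt{K - 5}}{9} = - \frac{\sqrt{-5 + K}}{9}$)
$L{\left(J \right)} = \frac{2 J}{-1 + J}$
$M{\left(y,P \right)} = 2 - \frac{y}{36}$ ($M{\left(y,P \right)} = 2 + \frac{- \frac{\sqrt{-5 + 6}}{9} y}{4} = 2 + \frac{- \frac{\sqrt{1}}{9} y}{4} = 2 + \frac{\left(- \frac{1}{9}\right) 1 y}{4} = 2 + \frac{\left(- \frac{1}{9}\right) y}{4} = 2 - \frac{y}{36}$)
$\left(M{\left(L{\left(0 \right)},13 \right)} - 126\right) 112 = \left(\left(2 - \frac{2 \cdot 0 \frac{1}{-1 + 0}}{36}\right) - 126\right) 112 = \left(\left(2 - \frac{2 \cdot 0 \frac{1}{-1}}{36}\right) - 126\right) 112 = \left(\left(2 - \frac{2 \cdot 0 \left(-1\right)}{36}\right) - 126\right) 112 = \left(\left(2 - 0\right) - 126\right) 112 = \left(\left(2 + 0\right) - 126\right) 112 = \left(2 - 126\right) 112 = \left(-124\right) 112 = -13888$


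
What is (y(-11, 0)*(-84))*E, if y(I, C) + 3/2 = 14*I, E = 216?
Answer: 2821392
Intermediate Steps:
y(I, C) = -3/2 + 14*I
(y(-11, 0)*(-84))*E = ((-3/2 + 14*(-11))*(-84))*216 = ((-3/2 - 154)*(-84))*216 = -311/2*(-84)*216 = 13062*216 = 2821392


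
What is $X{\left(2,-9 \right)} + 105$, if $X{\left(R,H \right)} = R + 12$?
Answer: $119$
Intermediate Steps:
$X{\left(R,H \right)} = 12 + R$
$X{\left(2,-9 \right)} + 105 = \left(12 + 2\right) + 105 = 14 + 105 = 119$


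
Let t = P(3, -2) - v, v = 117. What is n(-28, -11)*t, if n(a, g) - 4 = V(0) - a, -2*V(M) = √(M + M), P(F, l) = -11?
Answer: -4096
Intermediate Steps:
V(M) = -√2*√M/2 (V(M) = -√(M + M)/2 = -√2*√M/2)
n(a, g) = 4 - a (n(a, g) = 4 + (-√2*√0/2 - a) = 4 + (-½*√2*0 - a) = 4 + (0 - a) = 4 - a)
t = -128 (t = -11 - 1*117 = -11 - 117 = -128)
n(-28, -11)*t = (4 - 1*(-28))*(-128) = (4 + 28)*(-128) = 32*(-128) = -4096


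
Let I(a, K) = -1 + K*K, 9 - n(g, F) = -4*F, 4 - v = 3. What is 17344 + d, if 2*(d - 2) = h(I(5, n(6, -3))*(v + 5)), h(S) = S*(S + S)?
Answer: 19650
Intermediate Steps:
v = 1 (v = 4 - 1*3 = 4 - 3 = 1)
n(g, F) = 9 + 4*F (n(g, F) = 9 - (-4)*F = 9 + 4*F)
I(a, K) = -1 + K²
h(S) = 2*S² (h(S) = S*(2*S) = 2*S²)
d = 2306 (d = 2 + (2*((-1 + (9 + 4*(-3))²)*(1 + 5))²)/2 = 2 + (2*((-1 + (9 - 12)²)*6)²)/2 = 2 + (2*((-1 + (-3)²)*6)²)/2 = 2 + (2*((-1 + 9)*6)²)/2 = 2 + (2*(8*6)²)/2 = 2 + (2*48²)/2 = 2 + (2*2304)/2 = 2 + (½)*4608 = 2 + 2304 = 2306)
17344 + d = 17344 + 2306 = 19650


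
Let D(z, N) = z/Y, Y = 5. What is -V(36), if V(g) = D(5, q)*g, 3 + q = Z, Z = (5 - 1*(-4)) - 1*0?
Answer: -36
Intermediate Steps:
Z = 9 (Z = (5 + 4) + 0 = 9 + 0 = 9)
q = 6 (q = -3 + 9 = 6)
D(z, N) = z/5
V(g) = g (V(g) = ((1/5)*5)*g = 1*g = g)
-V(36) = -1*36 = -36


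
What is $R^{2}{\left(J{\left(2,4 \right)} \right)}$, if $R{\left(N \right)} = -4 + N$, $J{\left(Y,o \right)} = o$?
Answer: $0$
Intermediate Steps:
$R^{2}{\left(J{\left(2,4 \right)} \right)} = \left(-4 + 4\right)^{2} = 0^{2} = 0$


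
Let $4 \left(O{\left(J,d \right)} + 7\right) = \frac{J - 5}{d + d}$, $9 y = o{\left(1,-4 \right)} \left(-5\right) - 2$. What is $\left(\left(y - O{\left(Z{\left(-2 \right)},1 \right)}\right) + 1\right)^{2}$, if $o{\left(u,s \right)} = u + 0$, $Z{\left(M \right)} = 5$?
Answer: $\frac{4225}{81} \approx 52.161$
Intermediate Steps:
$o{\left(u,s \right)} = u$
$y = - \frac{7}{9}$ ($y = \frac{1 \left(-5\right) - 2}{9} = \frac{-5 - 2}{9} = \frac{1}{9} \left(-7\right) = - \frac{7}{9} \approx -0.77778$)
$O{\left(J,d \right)} = -7 + \frac{-5 + J}{8 d}$ ($O{\left(J,d \right)} = -7 + \frac{\left(J - 5\right) \frac{1}{d + d}}{4} = -7 + \frac{\left(-5 + J\right) \frac{1}{2 d}}{4} = -7 + \frac{\frac{1}{2} \frac{1}{d} \left(-5 + J\right)}{4} = -7 + \frac{-5 + J}{8 d}$)
$\left(\left(y - O{\left(Z{\left(-2 \right)},1 \right)}\right) + 1\right)^{2} = \left(\left(- \frac{7}{9} - \frac{-5 + 5 - 56}{8 \cdot 1}\right) + 1\right)^{2} = \left(\left(- \frac{7}{9} - \frac{1}{8} \cdot 1 \left(-5 + 5 - 56\right)\right) + 1\right)^{2} = \left(\left(- \frac{7}{9} - \frac{1}{8} \cdot 1 \left(-56\right)\right) + 1\right)^{2} = \left(\left(- \frac{7}{9} - -7\right) + 1\right)^{2} = \left(\left(- \frac{7}{9} + 7\right) + 1\right)^{2} = \left(\frac{56}{9} + 1\right)^{2} = \left(\frac{65}{9}\right)^{2} = \frac{4225}{81}$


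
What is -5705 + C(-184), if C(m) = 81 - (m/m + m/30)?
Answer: -84283/15 ≈ -5618.9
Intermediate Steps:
C(m) = 80 - m/30 (C(m) = 81 - (1 + m*(1/30)) = 81 - (1 + m/30) = 81 + (-1 - m/30) = 80 - m/30)
-5705 + C(-184) = -5705 + (80 - 1/30*(-184)) = -5705 + (80 + 92/15) = -5705 + 1292/15 = -84283/15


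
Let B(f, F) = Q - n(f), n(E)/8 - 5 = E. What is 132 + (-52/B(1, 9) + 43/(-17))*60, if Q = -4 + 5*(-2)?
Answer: 16104/527 ≈ 30.558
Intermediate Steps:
n(E) = 40 + 8*E
Q = -14 (Q = -4 - 10 = -14)
B(f, F) = -54 - 8*f (B(f, F) = -14 - (40 + 8*f) = -14 + (-40 - 8*f) = -54 - 8*f)
132 + (-52/B(1, 9) + 43/(-17))*60 = 132 + (-52/(-54 - 8*1) + 43/(-17))*60 = 132 + (-52/(-54 - 8) + 43*(-1/17))*60 = 132 + (-52/(-62) - 43/17)*60 = 132 + (-52*(-1/62) - 43/17)*60 = 132 + (26/31 - 43/17)*60 = 132 - 891/527*60 = 132 - 53460/527 = 16104/527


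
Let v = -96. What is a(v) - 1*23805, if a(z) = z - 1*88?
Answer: -23989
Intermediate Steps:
a(z) = -88 + z (a(z) = z - 88 = -88 + z)
a(v) - 1*23805 = (-88 - 96) - 1*23805 = -184 - 23805 = -23989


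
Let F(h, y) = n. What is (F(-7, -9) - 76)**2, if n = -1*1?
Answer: 5929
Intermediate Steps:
n = -1
F(h, y) = -1
(F(-7, -9) - 76)**2 = (-1 - 76)**2 = (-77)**2 = 5929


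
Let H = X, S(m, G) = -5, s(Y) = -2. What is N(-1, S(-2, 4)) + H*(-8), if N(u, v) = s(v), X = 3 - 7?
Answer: 30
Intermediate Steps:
X = -4
H = -4
N(u, v) = -2
N(-1, S(-2, 4)) + H*(-8) = -2 - 4*(-8) = -2 + 32 = 30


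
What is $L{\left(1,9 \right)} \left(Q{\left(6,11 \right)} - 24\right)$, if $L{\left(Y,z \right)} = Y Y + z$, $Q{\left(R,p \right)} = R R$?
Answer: $120$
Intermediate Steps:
$Q{\left(R,p \right)} = R^{2}$
$L{\left(Y,z \right)} = z + Y^{2}$ ($L{\left(Y,z \right)} = Y^{2} + z = z + Y^{2}$)
$L{\left(1,9 \right)} \left(Q{\left(6,11 \right)} - 24\right) = \left(9 + 1^{2}\right) \left(6^{2} - 24\right) = \left(9 + 1\right) \left(36 - 24\right) = 10 \cdot 12 = 120$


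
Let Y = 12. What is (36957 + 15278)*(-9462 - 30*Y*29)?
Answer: -1039580970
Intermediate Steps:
(36957 + 15278)*(-9462 - 30*Y*29) = (36957 + 15278)*(-9462 - 30*12*29) = 52235*(-9462 - 360*29) = 52235*(-9462 - 10440) = 52235*(-19902) = -1039580970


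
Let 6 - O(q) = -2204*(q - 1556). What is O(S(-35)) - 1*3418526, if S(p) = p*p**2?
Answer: -101344444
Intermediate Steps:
S(p) = p**3
O(q) = -3429418 + 2204*q (O(q) = 6 - (-2204)*(q - 1556) = 6 - (-2204)*(-1556 + q) = 6 - (3429424 - 2204*q) = 6 + (-3429424 + 2204*q) = -3429418 + 2204*q)
O(S(-35)) - 1*3418526 = (-3429418 + 2204*(-35)**3) - 1*3418526 = (-3429418 + 2204*(-42875)) - 3418526 = (-3429418 - 94496500) - 3418526 = -97925918 - 3418526 = -101344444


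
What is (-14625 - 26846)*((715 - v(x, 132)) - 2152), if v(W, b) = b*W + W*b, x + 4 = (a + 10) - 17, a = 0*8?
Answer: -60837957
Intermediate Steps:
a = 0
x = -11 (x = -4 + ((0 + 10) - 17) = -4 + (10 - 17) = -4 - 7 = -11)
v(W, b) = 2*W*b (v(W, b) = W*b + W*b = 2*W*b)
(-14625 - 26846)*((715 - v(x, 132)) - 2152) = (-14625 - 26846)*((715 - 2*(-11)*132) - 2152) = -41471*((715 - 1*(-2904)) - 2152) = -41471*((715 + 2904) - 2152) = -41471*(3619 - 2152) = -41471*1467 = -60837957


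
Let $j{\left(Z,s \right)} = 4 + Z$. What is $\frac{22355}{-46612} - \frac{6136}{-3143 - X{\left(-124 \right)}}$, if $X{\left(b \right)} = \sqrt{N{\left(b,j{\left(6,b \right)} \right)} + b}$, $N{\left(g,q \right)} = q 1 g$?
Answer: $\frac{678070082561}{460517843556} - \frac{12272 i \sqrt{341}}{9879813} \approx 1.4724 - 0.022937 i$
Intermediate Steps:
$N{\left(g,q \right)} = g q$ ($N{\left(g,q \right)} = q g = g q$)
$X{\left(b \right)} = \sqrt{11} \sqrt{b}$ ($X{\left(b \right)} = \sqrt{b \left(4 + 6\right) + b} = \sqrt{b 10 + b} = \sqrt{10 b + b} = \sqrt{11 b} = \sqrt{11} \sqrt{b}$)
$\frac{22355}{-46612} - \frac{6136}{-3143 - X{\left(-124 \right)}} = \frac{22355}{-46612} - \frac{6136}{-3143 - \sqrt{11} \sqrt{-124}} = 22355 \left(- \frac{1}{46612}\right) - \frac{6136}{-3143 - \sqrt{11} \cdot 2 i \sqrt{31}} = - \frac{22355}{46612} - \frac{6136}{-3143 - 2 i \sqrt{341}}$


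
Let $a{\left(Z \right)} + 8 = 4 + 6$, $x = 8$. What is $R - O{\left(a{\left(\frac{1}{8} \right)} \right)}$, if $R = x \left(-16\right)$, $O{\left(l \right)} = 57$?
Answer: $-185$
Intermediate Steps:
$a{\left(Z \right)} = 2$ ($a{\left(Z \right)} = -8 + \left(4 + 6\right) = -8 + 10 = 2$)
$R = -128$ ($R = 8 \left(-16\right) = -128$)
$R - O{\left(a{\left(\frac{1}{8} \right)} \right)} = -128 - 57 = -185$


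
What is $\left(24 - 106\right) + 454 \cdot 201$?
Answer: $91172$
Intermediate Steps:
$\left(24 - 106\right) + 454 \cdot 201 = \left(24 - 106\right) + 91254 = -82 + 91254 = 91172$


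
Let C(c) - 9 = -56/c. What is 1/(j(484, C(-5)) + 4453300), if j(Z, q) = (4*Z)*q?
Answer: 5/22462036 ≈ 2.2260e-7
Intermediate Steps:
C(c) = 9 - 56/c
j(Z, q) = 4*Z*q
1/(j(484, C(-5)) + 4453300) = 1/(4*484*(9 - 56/(-5)) + 4453300) = 1/(4*484*(9 - 56*(-1/5)) + 4453300) = 1/(4*484*(9 + 56/5) + 4453300) = 1/(4*484*(101/5) + 4453300) = 1/(195536/5 + 4453300) = 1/(22462036/5) = 5/22462036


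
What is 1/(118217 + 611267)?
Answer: 1/729484 ≈ 1.3708e-6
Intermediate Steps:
1/(118217 + 611267) = 1/729484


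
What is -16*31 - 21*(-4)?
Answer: -412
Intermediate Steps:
-16*31 - 21*(-4) = -496 + 84 = -412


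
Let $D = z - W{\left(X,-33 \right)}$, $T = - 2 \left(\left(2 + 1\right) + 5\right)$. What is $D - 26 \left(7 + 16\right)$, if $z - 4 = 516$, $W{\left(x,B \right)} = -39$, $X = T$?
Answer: $-39$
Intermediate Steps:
$T = -16$ ($T = - 2 \left(3 + 5\right) = \left(-2\right) 8 = -16$)
$X = -16$
$z = 520$ ($z = 4 + 516 = 520$)
$D = 559$ ($D = 520 - -39 = 520 + 39 = 559$)
$D - 26 \left(7 + 16\right) = 559 - 26 \left(7 + 16\right) = 559 - 598 = -39$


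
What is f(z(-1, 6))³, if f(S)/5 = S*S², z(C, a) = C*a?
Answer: -1259712000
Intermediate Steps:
f(S) = 5*S³ (f(S) = 5*(S*S²) = 5*S³)
f(z(-1, 6))³ = (5*(-1*6)³)³ = (5*(-6)³)³ = (5*(-216))³ = (-1080)³ = -1259712000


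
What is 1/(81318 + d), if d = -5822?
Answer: 1/75496 ≈ 1.3246e-5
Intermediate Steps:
1/(81318 + d) = 1/(81318 - 5822) = 1/75496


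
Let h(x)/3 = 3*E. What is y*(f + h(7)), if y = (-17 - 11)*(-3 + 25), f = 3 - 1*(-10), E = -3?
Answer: 8624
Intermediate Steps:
f = 13 (f = 3 + 10 = 13)
h(x) = -27 (h(x) = 3*(3*(-3)) = 3*(-9) = -27)
y = -616 (y = -28*22 = -616)
y*(f + h(7)) = -616*(13 - 27) = -616*(-14) = 8624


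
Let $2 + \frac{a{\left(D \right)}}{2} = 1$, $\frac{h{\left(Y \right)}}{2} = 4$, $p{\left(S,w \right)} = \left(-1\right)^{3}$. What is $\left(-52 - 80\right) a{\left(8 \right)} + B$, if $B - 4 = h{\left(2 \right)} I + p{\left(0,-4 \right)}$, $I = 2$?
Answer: $283$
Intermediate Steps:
$p{\left(S,w \right)} = -1$
$h{\left(Y \right)} = 8$ ($h{\left(Y \right)} = 2 \cdot 4 = 8$)
$a{\left(D \right)} = -2$ ($a{\left(D \right)} = -4 + 2 \cdot 1 = -4 + 2 = -2$)
$B = 19$ ($B = 4 + \left(8 \cdot 2 - 1\right) = 4 + \left(16 - 1\right) = 4 + 15 = 19$)
$\left(-52 - 80\right) a{\left(8 \right)} + B = \left(-52 - 80\right) \left(-2\right) + 19 = \left(-132\right) \left(-2\right) + 19 = 264 + 19 = 283$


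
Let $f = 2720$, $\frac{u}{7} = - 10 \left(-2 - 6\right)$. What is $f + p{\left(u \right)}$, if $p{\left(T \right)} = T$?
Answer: $3280$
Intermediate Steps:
$u = 560$ ($u = 7 \left(- 10 \left(-2 - 6\right)\right) = 7 \left(\left(-10\right) \left(-8\right)\right) = 7 \cdot 80 = 560$)
$f + p{\left(u \right)} = 2720 + 560 = 3280$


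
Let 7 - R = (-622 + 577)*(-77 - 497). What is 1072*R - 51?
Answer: -27682307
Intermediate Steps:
R = -25823 (R = 7 - (-622 + 577)*(-77 - 497) = 7 - (-45)*(-574) = 7 - 1*25830 = 7 - 25830 = -25823)
1072*R - 51 = 1072*(-25823) - 51 = -27682256 - 51 = -27682307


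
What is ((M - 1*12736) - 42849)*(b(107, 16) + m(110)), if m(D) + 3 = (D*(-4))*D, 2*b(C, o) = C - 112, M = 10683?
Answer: 2173503761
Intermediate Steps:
b(C, o) = -56 + C/2 (b(C, o) = (C - 112)/2 = (-112 + C)/2 = -56 + C/2)
m(D) = -3 - 4*D**2 (m(D) = -3 + (D*(-4))*D = -3 + (-4*D)*D = -3 - 4*D**2)
((M - 1*12736) - 42849)*(b(107, 16) + m(110)) = ((10683 - 1*12736) - 42849)*((-56 + (1/2)*107) + (-3 - 4*110**2)) = ((10683 - 12736) - 42849)*((-56 + 107/2) + (-3 - 4*12100)) = (-2053 - 42849)*(-5/2 + (-3 - 48400)) = -44902*(-5/2 - 48403) = -44902*(-96811/2) = 2173503761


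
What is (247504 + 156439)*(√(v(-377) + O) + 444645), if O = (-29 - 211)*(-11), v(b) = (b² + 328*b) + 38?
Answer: 179611235235 + 403943*√21151 ≈ 1.7967e+11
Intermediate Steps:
v(b) = 38 + b² + 328*b
O = 2640 (O = -240*(-11) = 2640)
(247504 + 156439)*(√(v(-377) + O) + 444645) = (247504 + 156439)*(√((38 + (-377)² + 328*(-377)) + 2640) + 444645) = 403943*(√((38 + 142129 - 123656) + 2640) + 444645) = 403943*(√(18511 + 2640) + 444645) = 403943*(√21151 + 444645) = 403943*(444645 + √21151) = 179611235235 + 403943*√21151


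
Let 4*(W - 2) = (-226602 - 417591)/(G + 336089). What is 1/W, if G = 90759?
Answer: 1707392/2770591 ≈ 0.61626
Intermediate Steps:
W = 2770591/1707392 (W = 2 + ((-226602 - 417591)/(90759 + 336089))/4 = 2 + (-644193/426848)/4 = 2 + (-644193*1/426848)/4 = 2 + (1/4)*(-644193/426848) = 2 - 644193/1707392 = 2770591/1707392 ≈ 1.6227)
1/W = 1/(2770591/1707392) = 1707392/2770591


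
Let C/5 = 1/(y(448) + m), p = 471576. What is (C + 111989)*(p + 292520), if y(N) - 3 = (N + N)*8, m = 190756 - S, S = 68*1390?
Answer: 8848572870258688/103407 ≈ 8.5570e+10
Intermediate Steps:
S = 94520
m = 96236 (m = 190756 - 1*94520 = 190756 - 94520 = 96236)
y(N) = 3 + 16*N (y(N) = 3 + (N + N)*8 = 3 + (2*N)*8 = 3 + 16*N)
C = 5/103407 (C = 5/((3 + 16*448) + 96236) = 5/((3 + 7168) + 96236) = 5/(7171 + 96236) = 5/103407 ≈ 4.8353e-5)
(C + 111989)*(p + 292520) = (5/103407 + 111989)*(471576 + 292520) = (11580446528/103407)*764096 = 8848572870258688/103407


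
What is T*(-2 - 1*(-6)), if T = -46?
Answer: -184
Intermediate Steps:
T*(-2 - 1*(-6)) = -46*(-2 - 1*(-6)) = -46*(-2 + 6) = -46*4 = -184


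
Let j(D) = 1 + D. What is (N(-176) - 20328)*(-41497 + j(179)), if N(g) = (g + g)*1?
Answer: 854435560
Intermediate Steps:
N(g) = 2*g (N(g) = (2*g)*1 = 2*g)
(N(-176) - 20328)*(-41497 + j(179)) = (2*(-176) - 20328)*(-41497 + (1 + 179)) = (-352 - 20328)*(-41497 + 180) = -20680*(-41317) = 854435560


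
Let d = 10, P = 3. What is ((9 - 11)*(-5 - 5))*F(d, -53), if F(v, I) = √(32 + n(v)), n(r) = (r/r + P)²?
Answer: 80*√3 ≈ 138.56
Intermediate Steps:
n(r) = 16 (n(r) = (r/r + 3)² = (1 + 3)² = 4² = 16)
F(v, I) = 4*√3 (F(v, I) = √(32 + 16) = √48 = 4*√3)
((9 - 11)*(-5 - 5))*F(d, -53) = ((9 - 11)*(-5 - 5))*(4*√3) = (-2*(-10))*(4*√3) = 20*(4*√3) = 80*√3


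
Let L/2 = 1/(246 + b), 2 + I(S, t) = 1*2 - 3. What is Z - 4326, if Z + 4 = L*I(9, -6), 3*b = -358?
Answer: -822709/190 ≈ -4330.0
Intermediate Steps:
b = -358/3 (b = (1/3)*(-358) = -358/3 ≈ -119.33)
I(S, t) = -3 (I(S, t) = -2 + (1*2 - 3) = -2 + (2 - 3) = -2 - 1 = -3)
L = 3/190 (L = 2/(246 - 358/3) = 2/(380/3) = 2*(3/380) = 3/190 ≈ 0.015789)
Z = -769/190 (Z = -4 + (3/190)*(-3) = -4 - 9/190 = -769/190 ≈ -4.0474)
Z - 4326 = -769/190 - 4326 = -822709/190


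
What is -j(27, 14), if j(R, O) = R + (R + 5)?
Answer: -59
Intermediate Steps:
j(R, O) = 5 + 2*R (j(R, O) = R + (5 + R) = 5 + 2*R)
-j(27, 14) = -(5 + 2*27) = -(5 + 54) = -1*59 = -59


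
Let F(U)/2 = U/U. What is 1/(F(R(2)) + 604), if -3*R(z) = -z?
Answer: 1/606 ≈ 0.0016502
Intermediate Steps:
R(z) = z/3 (R(z) = -(-1)*z/3 = z/3)
F(U) = 2 (F(U) = 2*(U/U) = 2*1 = 2)
1/(F(R(2)) + 604) = 1/(2 + 604) = 1/606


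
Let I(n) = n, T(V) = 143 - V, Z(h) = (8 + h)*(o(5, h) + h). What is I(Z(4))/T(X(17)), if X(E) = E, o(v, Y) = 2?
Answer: 4/7 ≈ 0.57143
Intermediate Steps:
Z(h) = (2 + h)*(8 + h) (Z(h) = (8 + h)*(2 + h) = (2 + h)*(8 + h))
I(Z(4))/T(X(17)) = (16 + 4**2 + 10*4)/(143 - 1*17) = (16 + 16 + 40)/(143 - 17) = 72/126 = 72*(1/126) = 4/7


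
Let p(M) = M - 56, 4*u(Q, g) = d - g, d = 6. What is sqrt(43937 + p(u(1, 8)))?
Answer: sqrt(175522)/2 ≈ 209.48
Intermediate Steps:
u(Q, g) = 3/2 - g/4 (u(Q, g) = (6 - g)/4 = 3/2 - g/4)
p(M) = -56 + M
sqrt(43937 + p(u(1, 8))) = sqrt(43937 + (-56 + (3/2 - 1/4*8))) = sqrt(43937 + (-56 + (3/2 - 2))) = sqrt(43937 + (-56 - 1/2)) = sqrt(43937 - 113/2) = sqrt(87761/2) = sqrt(175522)/2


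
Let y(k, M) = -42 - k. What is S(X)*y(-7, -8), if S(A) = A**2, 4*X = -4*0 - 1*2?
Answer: -35/4 ≈ -8.7500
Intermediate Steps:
X = -1/2 (X = (-4*0 - 1*2)/4 = (0 - 2)/4 = (1/4)*(-2) = -1/2 ≈ -0.50000)
S(X)*y(-7, -8) = (-1/2)**2*(-42 - 1*(-7)) = (-42 + 7)/4 = (1/4)*(-35) = -35/4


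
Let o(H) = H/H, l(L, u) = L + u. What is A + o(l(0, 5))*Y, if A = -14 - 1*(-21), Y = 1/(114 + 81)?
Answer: 1366/195 ≈ 7.0051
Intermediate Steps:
Y = 1/195 ≈ 0.0051282
o(H) = 1
A = 7 (A = -14 + 21 = 7)
A + o(l(0, 5))*Y = 7 + 1*(1/195) = 7 + 1/195 = 1366/195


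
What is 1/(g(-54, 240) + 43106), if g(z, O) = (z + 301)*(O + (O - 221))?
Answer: 1/107079 ≈ 9.3389e-6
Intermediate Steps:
g(z, O) = (-221 + 2*O)*(301 + z) (g(z, O) = (301 + z)*(O + (-221 + O)) = (301 + z)*(-221 + 2*O) = (-221 + 2*O)*(301 + z))
1/(g(-54, 240) + 43106) = 1/((-66521 - 221*(-54) + 602*240 + 2*240*(-54)) + 43106) = 1/((-66521 + 11934 + 144480 - 25920) + 43106) = 1/(63973 + 43106) = 1/107079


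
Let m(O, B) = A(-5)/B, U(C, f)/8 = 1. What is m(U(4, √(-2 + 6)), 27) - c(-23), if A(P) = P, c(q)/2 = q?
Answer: 1237/27 ≈ 45.815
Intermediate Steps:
c(q) = 2*q
U(C, f) = 8 (U(C, f) = 8*1 = 8)
m(O, B) = -5/B
m(U(4, √(-2 + 6)), 27) - c(-23) = -5/27 - 2*(-23) = -5*1/27 - 1*(-46) = -5/27 + 46 = 1237/27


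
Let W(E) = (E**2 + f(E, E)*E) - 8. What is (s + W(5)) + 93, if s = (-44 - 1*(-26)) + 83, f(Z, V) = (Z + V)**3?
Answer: 5175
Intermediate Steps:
f(Z, V) = (V + Z)**3
W(E) = -8 + E**2 + 8*E**4 (W(E) = (E**2 + (E + E)**3*E) - 8 = (E**2 + (2*E)**3*E) - 8 = (E**2 + (8*E**3)*E) - 8 = (E**2 + 8*E**4) - 8 = -8 + E**2 + 8*E**4)
s = 65 (s = (-44 + 26) + 83 = -18 + 83 = 65)
(s + W(5)) + 93 = (65 + (-8 + 5**2 + 8*5**4)) + 93 = (65 + (-8 + 25 + 8*625)) + 93 = (65 + (-8 + 25 + 5000)) + 93 = (65 + 5017) + 93 = 5082 + 93 = 5175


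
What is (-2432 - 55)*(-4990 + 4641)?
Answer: 867963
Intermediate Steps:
(-2432 - 55)*(-4990 + 4641) = -2487*(-349) = 867963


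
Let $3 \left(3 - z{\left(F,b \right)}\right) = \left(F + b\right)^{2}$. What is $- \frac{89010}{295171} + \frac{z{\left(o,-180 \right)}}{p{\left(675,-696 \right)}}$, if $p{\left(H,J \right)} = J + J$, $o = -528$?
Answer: $\frac{16398248205}{136959344} \approx 119.73$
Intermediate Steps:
$p{\left(H,J \right)} = 2 J$
$z{\left(F,b \right)} = 3 - \frac{\left(F + b\right)^{2}}{3}$
$- \frac{89010}{295171} + \frac{z{\left(o,-180 \right)}}{p{\left(675,-696 \right)}} = - \frac{89010}{295171} + \frac{3 - \frac{\left(-528 - 180\right)^{2}}{3}}{2 \left(-696\right)} = \left(-89010\right) \frac{1}{295171} + \frac{3 - \frac{\left(-708\right)^{2}}{3}}{-1392} = - \frac{89010}{295171} + \left(3 - 167088\right) \left(- \frac{1}{1392}\right) = - \frac{89010}{295171} - - \frac{55695}{464} = - \frac{89010}{295171} + \frac{55695}{464} = \frac{16398248205}{136959344}$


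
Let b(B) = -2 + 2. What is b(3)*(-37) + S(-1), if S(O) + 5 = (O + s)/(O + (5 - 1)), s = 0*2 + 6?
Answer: -10/3 ≈ -3.3333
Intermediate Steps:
s = 6 (s = 0 + 6 = 6)
S(O) = -5 + (6 + O)/(4 + O) (S(O) = -5 + (O + 6)/(O + (5 - 1)) = -5 + (6 + O)/(O + 4) = -5 + (6 + O)/(4 + O))
b(B) = 0
b(3)*(-37) + S(-1) = 0*(-37) + 2*(-7 - 2*(-1))/(4 - 1) = 0 + 2*(-7 + 2)/3 = 0 + 2*(⅓)*(-5) = 0 - 10/3 = -10/3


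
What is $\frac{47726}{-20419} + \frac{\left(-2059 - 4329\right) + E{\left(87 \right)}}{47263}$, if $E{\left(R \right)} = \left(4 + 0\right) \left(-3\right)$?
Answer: $- \frac{340907934}{137866171} \approx -2.4727$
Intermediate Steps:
$E{\left(R \right)} = -12$ ($E{\left(R \right)} = 4 \left(-3\right) = -12$)
$\frac{47726}{-20419} + \frac{\left(-2059 - 4329\right) + E{\left(87 \right)}}{47263} = \frac{47726}{-20419} + \frac{\left(-2059 - 4329\right) - 12}{47263} = 47726 \left(- \frac{1}{20419}\right) + \left(-6388 - 12\right) \frac{1}{47263} = - \frac{6818}{2917} - \frac{6400}{47263} = - \frac{340907934}{137866171}$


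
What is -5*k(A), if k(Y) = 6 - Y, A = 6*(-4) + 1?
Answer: -145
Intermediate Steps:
A = -23 (A = -24 + 1 = -23)
-5*k(A) = -5*(6 - 1*(-23)) = -5*(6 + 23) = -5*29 = -145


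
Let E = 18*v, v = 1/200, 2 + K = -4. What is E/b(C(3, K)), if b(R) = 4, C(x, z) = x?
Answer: 9/400 ≈ 0.022500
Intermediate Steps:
K = -6 (K = -2 - 4 = -6)
v = 1/200 ≈ 0.0050000
E = 9/100 (E = 18*(1/200) = 9/100 ≈ 0.090000)
E/b(C(3, K)) = (9/100)/4 = (1/4)*(9/100) = 9/400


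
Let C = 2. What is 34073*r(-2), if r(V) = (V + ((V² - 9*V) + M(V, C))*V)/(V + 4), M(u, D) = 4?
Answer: -919971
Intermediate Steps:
r(V) = (V + V*(4 + V² - 9*V))/(4 + V) (r(V) = (V + ((V² - 9*V) + 4)*V)/(V + 4) = (V + (4 + V² - 9*V)*V)/(4 + V) = (V + V*(4 + V² - 9*V))/(4 + V))
34073*r(-2) = 34073*(-2*(5 + (-2)² - 9*(-2))/(4 - 2)) = 34073*(-2*(5 + 4 + 18)/2) = 34073*(-2*½*27) = 34073*(-27) = -919971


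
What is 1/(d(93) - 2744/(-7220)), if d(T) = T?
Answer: 1805/168551 ≈ 0.010709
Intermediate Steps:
1/(d(93) - 2744/(-7220)) = 1/(93 - 2744/(-7220)) = 1/(93 - 2744*(-1/7220)) = 1/(93 + 686/1805) = 1/(168551/1805) = 1805/168551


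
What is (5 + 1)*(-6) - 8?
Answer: -44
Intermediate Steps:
(5 + 1)*(-6) - 8 = 6*(-6) - 8 = -36 - 8 = -44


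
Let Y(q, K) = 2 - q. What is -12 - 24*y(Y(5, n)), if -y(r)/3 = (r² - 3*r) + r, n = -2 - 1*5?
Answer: 1068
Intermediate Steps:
n = -7 (n = -2 - 5 = -7)
y(r) = -3*r² + 6*r (y(r) = -3*((r² - 3*r) + r) = -3*(r² - 2*r) = -3*r² + 6*r)
-12 - 24*y(Y(5, n)) = -12 - 72*(2 - 1*5)*(2 - (2 - 1*5)) = -12 - 72*(2 - 5)*(2 - (2 - 5)) = -12 - 72*(-3)*(2 - 1*(-3)) = -12 - 72*(-3)*(2 + 3) = -12 - 72*(-3)*5 = -12 - 24*(-45) = -12 + 1080 = 1068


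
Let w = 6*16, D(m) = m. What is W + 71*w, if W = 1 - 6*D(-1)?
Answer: 6823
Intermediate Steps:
w = 96
W = 7 (W = 1 - 6*(-1) = 1 + 6 = 7)
W + 71*w = 7 + 71*96 = 7 + 6816 = 6823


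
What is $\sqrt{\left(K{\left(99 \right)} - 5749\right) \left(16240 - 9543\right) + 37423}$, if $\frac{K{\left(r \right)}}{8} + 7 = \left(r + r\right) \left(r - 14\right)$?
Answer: $\sqrt{862845418} \approx 29374.0$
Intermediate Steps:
$K{\left(r \right)} = -56 + 16 r \left(-14 + r\right)$ ($K{\left(r \right)} = -56 + 8 \left(r + r\right) \left(r - 14\right) = -56 + 8 \cdot 2 r \left(-14 + r\right) = -56 + 16 r \left(-14 + r\right)$)
$\sqrt{\left(K{\left(99 \right)} - 5749\right) \left(16240 - 9543\right) + 37423} = \sqrt{\left(\left(-56 - 22176 + 16 \cdot 99^{2}\right) - 5749\right) \left(16240 - 9543\right) + 37423} = \sqrt{\left(\left(-56 - 22176 + 16 \cdot 9801\right) - 5749\right) 6697 + 37423} = \sqrt{\left(\left(-56 - 22176 + 156816\right) - 5749\right) 6697 + 37423} = \sqrt{\left(134584 - 5749\right) 6697 + 37423} = \sqrt{128835 \cdot 6697 + 37423} = \sqrt{862807995 + 37423} = \sqrt{862845418}$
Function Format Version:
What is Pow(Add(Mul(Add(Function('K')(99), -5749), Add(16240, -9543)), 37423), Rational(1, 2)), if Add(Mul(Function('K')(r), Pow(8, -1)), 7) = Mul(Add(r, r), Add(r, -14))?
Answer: Pow(862845418, Rational(1, 2)) ≈ 29374.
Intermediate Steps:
Function('K')(r) = Add(-56, Mul(16, r, Add(-14, r))) (Function('K')(r) = Add(-56, Mul(8, Mul(Add(r, r), Add(r, -14)))) = Add(-56, Mul(8, Mul(Mul(2, r), Add(-14, r)))) = Add(-56, Mul(8, Mul(2, r, Add(-14, r)))) = Add(-56, Mul(16, r, Add(-14, r))))
Pow(Add(Mul(Add(Function('K')(99), -5749), Add(16240, -9543)), 37423), Rational(1, 2)) = Pow(Add(Mul(Add(Add(-56, Mul(-224, 99), Mul(16, Pow(99, 2))), -5749), Add(16240, -9543)), 37423), Rational(1, 2)) = Pow(Add(Mul(Add(Add(-56, -22176, Mul(16, 9801)), -5749), 6697), 37423), Rational(1, 2)) = Pow(Add(Mul(Add(Add(-56, -22176, 156816), -5749), 6697), 37423), Rational(1, 2)) = Pow(Add(Mul(Add(134584, -5749), 6697), 37423), Rational(1, 2)) = Pow(Add(Mul(128835, 6697), 37423), Rational(1, 2)) = Pow(Add(862807995, 37423), Rational(1, 2)) = Pow(862845418, Rational(1, 2))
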